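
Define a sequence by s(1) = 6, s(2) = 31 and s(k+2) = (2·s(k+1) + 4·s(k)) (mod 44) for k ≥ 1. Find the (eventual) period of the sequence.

We have s(1) = 6, s(2) = 31, s(3) = 42, s(4) = 32, s(5) = 12, s(6) = 20, s(7) = 0, s(8) = 36, s(9) = 28, s(10) = 24, s(11) = 28, s(12) = 20, s(13) = 20, s(14) = 32, s(15) = 12.
Since (s(14), s(15)) = (s(4), s(5)) = (32, 12) (two consecutive terms determine the rest), the sequence is eventually periodic: after a pre-period of length 3 it cycles with period 10.

10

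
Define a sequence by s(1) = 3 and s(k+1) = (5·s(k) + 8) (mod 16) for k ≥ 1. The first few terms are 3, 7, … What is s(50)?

Computing terms: s(1) = 3, s(2) = 7, s(3) = 11, s(4) = 15, s(5) = 3.
The sequence repeats with period 4.
(50 - 1) mod 4 = 1, so s(50) = s(2) = 7.

7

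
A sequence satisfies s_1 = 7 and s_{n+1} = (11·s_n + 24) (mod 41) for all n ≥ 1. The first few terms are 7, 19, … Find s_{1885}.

Listing terms: s_1 = 7; s_2 = 19; s_3 = 28; s_4 = 4; s_5 = 27; s_6 = 34; s_7 = 29; s_8 = 15; s_9 = 25; s_{10} = 12; s_{11} = 33; s_{12} = 18; s_{13} = 17; s_{14} = 6; s_{15} = 8; s_{16} = 30; s_{17} = 26; s_{18} = 23; s_{19} = 31; s_{20} = 37; s_{21} = 21; s_{22} = 9; s_{23} = 0; s_{24} = 24; s_{25} = 1; s_{26} = 35; s_{27} = 40; s_{28} = 13; s_{29} = 3; s_{30} = 16; s_{31} = 36; s_{32} = 10; s_{33} = 11; s_{34} = 22; s_{35} = 20; s_{36} = 39; s_{37} = 2; s_{38} = 5; s_{39} = 38; s_{40} = 32; s_{41} = 7.
The sequence repeats with period 40.
So s_{1885} = s_{1 + ((1885-1) mod 40)} = s_5 = 27.

27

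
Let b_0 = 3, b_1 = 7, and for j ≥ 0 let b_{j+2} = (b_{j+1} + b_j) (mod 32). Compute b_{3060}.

Computing terms: b_0 = 3; b_1 = 7; b_2 = 10; b_3 = 17; b_4 = 27; b_5 = 12; b_6 = 7; b_7 = 19; b_8 = 26; b_9 = 13; b_{10} = 7; b_{11} = 20; b_{12} = 27; b_{13} = 15; b_{14} = 10; b_{15} = 25; b_{16} = 3; b_{17} = 28; b_{18} = 31; b_{19} = 27; b_{20} = 26; b_{21} = 21; b_{22} = 15; b_{23} = 4; b_{24} = 19; b_{25} = 23; b_{26} = 10; b_{27} = 1; b_{28} = 11; b_{29} = 12; b_{30} = 23; b_{31} = 3; b_{32} = 26; b_{33} = 29; b_{34} = 23; b_{35} = 20; b_{36} = 11; b_{37} = 31; b_{38} = 10; b_{39} = 9; b_{40} = 19; b_{41} = 28; b_{42} = 15; b_{43} = 11; b_{44} = 26; b_{45} = 5; b_{46} = 31; b_{47} = 4; b_{48} = 3; b_{49} = 7.
The sequence repeats with period 48.
(3060 - 0) mod 48 = 36, so b_{3060} = b_{36} = 11.

11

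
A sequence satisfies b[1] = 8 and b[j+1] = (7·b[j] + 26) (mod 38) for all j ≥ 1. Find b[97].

We have b[1] = 8,  b[2] = 6,  b[3] = 30,  b[4] = 8.
Since b[4] = b[1] = 8, the sequence is periodic with period 3.
(97 - 1) mod 3 = 0, so b[97] = b[1] = 8.

8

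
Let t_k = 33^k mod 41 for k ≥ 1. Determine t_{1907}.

39

t_1 = 33,  t_2 = 23,  t_3 = 21,  t_4 = 37,  t_5 = 32,  t_6 = 31,  t_7 = 39,  t_8 = 16,  t_9 = 36,  t_{10} = 40,  t_{11} = 8,  t_{12} = 18,  t_{13} = 20,  t_{14} = 4,  t_{15} = 9,  t_{16} = 10,  t_{17} = 2,  t_{18} = 25,  t_{19} = 5,  t_{20} = 1,  t_{21} = 33.
Since t_{21} = t_1 = 33, the sequence is periodic with period 20.
So t_{1907} = t_{1 + ((1907-1) mod 20)} = t_7 = 39.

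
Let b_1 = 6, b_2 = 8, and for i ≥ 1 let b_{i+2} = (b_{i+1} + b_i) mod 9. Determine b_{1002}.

b_1 = 6, b_2 = 8, b_3 = 5, b_4 = 4, b_5 = 0, b_6 = 4, b_7 = 4, b_8 = 8, b_9 = 3, b_{10} = 2, b_{11} = 5, b_{12} = 7, b_{13} = 3, b_{14} = 1, b_{15} = 4, b_{16} = 5, b_{17} = 0, b_{18} = 5, b_{19} = 5, b_{20} = 1, b_{21} = 6, b_{22} = 7, b_{23} = 4, b_{24} = 2, b_{25} = 6, b_{26} = 8.
The sequence repeats with period 24.
(1002 - 1) mod 24 = 17, so b_{1002} = b_{18} = 5.

5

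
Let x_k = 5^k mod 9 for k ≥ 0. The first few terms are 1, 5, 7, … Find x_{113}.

2

We have x_0 = 1; x_1 = 5; x_2 = 7; x_3 = 8; x_4 = 4; x_5 = 2; x_6 = 1.
Since x_6 = x_0 = 1, the sequence is periodic with period 6.
So x_{113} = x_{0 + ((113-0) mod 6)} = x_5 = 2.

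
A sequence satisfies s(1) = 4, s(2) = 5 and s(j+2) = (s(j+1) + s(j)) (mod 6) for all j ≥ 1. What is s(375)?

s(1) = 4, s(2) = 5, s(3) = 3, s(4) = 2, s(5) = 5, s(6) = 1, s(7) = 0, s(8) = 1, s(9) = 1, s(10) = 2, s(11) = 3, s(12) = 5, s(13) = 2, s(14) = 1, s(15) = 3, s(16) = 4, s(17) = 1, s(18) = 5, s(19) = 0, s(20) = 5, s(21) = 5, s(22) = 4, s(23) = 3, s(24) = 1, s(25) = 4, s(26) = 5.
The sequence repeats with period 24.
(375 - 1) mod 24 = 14, so s(375) = s(15) = 3.

3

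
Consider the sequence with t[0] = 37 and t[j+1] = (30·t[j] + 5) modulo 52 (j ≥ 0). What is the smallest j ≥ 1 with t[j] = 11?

We have t[0] = 37; t[1] = 23; t[2] = 19; t[3] = 3; t[4] = 43; t[5] = 47; t[6] = 11; t[7] = 23.
Since t[7] = t[1] = 23, the sequence is eventually periodic: after a pre-period of length 1 it cycles with period 6.
The value 11 first appears (with j ≥ 1) at t[6].

6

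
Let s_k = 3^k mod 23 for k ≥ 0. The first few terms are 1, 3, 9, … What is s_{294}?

Listing terms: s_0 = 1; s_1 = 3; s_2 = 9; s_3 = 4; s_4 = 12; s_5 = 13; s_6 = 16; s_7 = 2; s_8 = 6; s_9 = 18; s_{10} = 8; s_{11} = 1.
Since s_{11} = s_0 = 1, the sequence is periodic with period 11.
(294 - 0) mod 11 = 8, so s_{294} = s_8 = 6.

6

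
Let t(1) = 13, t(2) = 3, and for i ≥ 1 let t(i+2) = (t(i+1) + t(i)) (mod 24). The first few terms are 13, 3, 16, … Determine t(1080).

Listing terms: t(1) = 13, t(2) = 3, t(3) = 16, t(4) = 19, t(5) = 11, t(6) = 6, t(7) = 17, t(8) = 23, t(9) = 16, t(10) = 15, t(11) = 7, t(12) = 22, t(13) = 5, t(14) = 3, t(15) = 8, t(16) = 11, t(17) = 19, t(18) = 6, t(19) = 1, t(20) = 7, t(21) = 8, t(22) = 15, t(23) = 23, t(24) = 14, t(25) = 13, t(26) = 3.
The sequence repeats with period 24.
(1080 - 1) mod 24 = 23, so t(1080) = t(24) = 14.

14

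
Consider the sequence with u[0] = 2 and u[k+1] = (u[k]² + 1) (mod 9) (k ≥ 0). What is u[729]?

2

We have u[0] = 2,  u[1] = 5,  u[2] = 8,  u[3] = 2.
The sequence repeats with period 3.
(729 - 0) mod 3 = 0, so u[729] = u[0] = 2.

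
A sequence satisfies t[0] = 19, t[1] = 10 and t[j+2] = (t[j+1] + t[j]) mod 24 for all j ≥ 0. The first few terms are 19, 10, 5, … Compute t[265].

10

t[0] = 19; t[1] = 10; t[2] = 5; t[3] = 15; t[4] = 20; t[5] = 11; t[6] = 7; t[7] = 18; t[8] = 1; t[9] = 19; t[10] = 20; t[11] = 15; t[12] = 11; t[13] = 2; t[14] = 13; t[15] = 15; t[16] = 4; t[17] = 19; t[18] = 23; t[19] = 18; t[20] = 17; t[21] = 11; t[22] = 4; t[23] = 15; t[24] = 19; t[25] = 10.
Since (t[24], t[25]) = (t[0], t[1]) = (19, 10) (two consecutive terms determine the rest), the sequence is periodic with period 24.
So t[265] = t[0 + ((265-0) mod 24)] = t[1] = 10.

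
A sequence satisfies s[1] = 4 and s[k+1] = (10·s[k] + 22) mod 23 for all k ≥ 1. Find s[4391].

20

s[1] = 4, s[2] = 16, s[3] = 21, s[4] = 2, s[5] = 19, s[6] = 5, s[7] = 3, s[8] = 6, s[9] = 13, s[10] = 14, s[11] = 1, s[12] = 9, s[13] = 20, s[14] = 15, s[15] = 11, s[16] = 17, s[17] = 8, s[18] = 10, s[19] = 7, s[20] = 0, s[21] = 22, s[22] = 12, s[23] = 4.
The sequence repeats with period 22.
So s[4391] = s[1 + ((4391-1) mod 22)] = s[13] = 20.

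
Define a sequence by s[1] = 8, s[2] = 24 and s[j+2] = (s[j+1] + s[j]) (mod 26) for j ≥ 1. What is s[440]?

Computing terms: s[1] = 8, s[2] = 24, s[3] = 6, s[4] = 4, s[5] = 10, s[6] = 14, s[7] = 24, s[8] = 12, s[9] = 10, s[10] = 22, s[11] = 6, s[12] = 2, s[13] = 8, s[14] = 10, s[15] = 18, s[16] = 2, s[17] = 20, s[18] = 22, s[19] = 16, s[20] = 12, s[21] = 2, s[22] = 14, s[23] = 16, s[24] = 4, s[25] = 20, s[26] = 24, s[27] = 18, s[28] = 16, s[29] = 8, s[30] = 24.
Since (s[29], s[30]) = (s[1], s[2]) = (8, 24) (two consecutive terms determine the rest), the sequence is periodic with period 28.
(440 - 1) mod 28 = 19, so s[440] = s[20] = 12.

12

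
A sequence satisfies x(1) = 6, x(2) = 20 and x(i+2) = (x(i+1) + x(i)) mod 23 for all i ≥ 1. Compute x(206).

4

We have x(1) = 6; x(2) = 20; x(3) = 3; x(4) = 0; x(5) = 3; x(6) = 3; x(7) = 6; x(8) = 9; x(9) = 15; x(10) = 1; x(11) = 16; x(12) = 17; x(13) = 10; x(14) = 4; x(15) = 14; x(16) = 18; x(17) = 9; x(18) = 4; x(19) = 13; x(20) = 17; x(21) = 7; x(22) = 1; x(23) = 8; x(24) = 9; x(25) = 17; x(26) = 3; x(27) = 20; x(28) = 0; x(29) = 20; x(30) = 20; x(31) = 17; x(32) = 14; x(33) = 8; x(34) = 22; x(35) = 7; x(36) = 6; x(37) = 13; x(38) = 19; x(39) = 9; x(40) = 5; x(41) = 14; x(42) = 19; x(43) = 10; x(44) = 6; x(45) = 16; x(46) = 22; x(47) = 15; x(48) = 14; x(49) = 6; x(50) = 20.
Since (x(49), x(50)) = (x(1), x(2)) = (6, 20) (two consecutive terms determine the rest), the sequence is periodic with period 48.
(206 - 1) mod 48 = 13, so x(206) = x(14) = 4.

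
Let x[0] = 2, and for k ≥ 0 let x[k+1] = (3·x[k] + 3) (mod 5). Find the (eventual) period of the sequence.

x[0] = 2; x[1] = 4; x[2] = 0; x[3] = 3; x[4] = 2.
The sequence repeats with period 4.

4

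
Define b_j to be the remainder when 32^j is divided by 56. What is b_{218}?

Computing terms: b_0 = 1; b_1 = 32; b_2 = 16; b_3 = 8; b_4 = 32.
Since b_4 = b_1 = 32, the sequence is eventually periodic: after a pre-period of length 1 it cycles with period 3.
For j ≥ 1, b_j depends only on (j - 1) mod 3. (218 - 1) mod 3 = 1, so b_{218} = b_2 = 16.

16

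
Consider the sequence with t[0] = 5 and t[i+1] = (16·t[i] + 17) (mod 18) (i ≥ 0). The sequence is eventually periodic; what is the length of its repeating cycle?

9

t[0] = 5, t[1] = 7, t[2] = 3, t[3] = 11, t[4] = 13, t[5] = 9, t[6] = 17, t[7] = 1, t[8] = 15, t[9] = 5.
Since t[9] = t[0] = 5, the sequence is periodic with period 9.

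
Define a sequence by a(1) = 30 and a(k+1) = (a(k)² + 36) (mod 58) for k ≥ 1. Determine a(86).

Listing terms: a(1) = 30; a(2) = 8; a(3) = 42; a(4) = 2; a(5) = 40; a(6) = 12; a(7) = 6; a(8) = 14; a(9) = 0; a(10) = 36; a(11) = 56; a(12) = 40.
Since a(12) = a(5) = 40, the sequence is eventually periodic: after a pre-period of length 4 it cycles with period 7.
For k ≥ 5, a(k) depends only on (k - 5) mod 7. (86 - 5) mod 7 = 4, so a(86) = a(9) = 0.

0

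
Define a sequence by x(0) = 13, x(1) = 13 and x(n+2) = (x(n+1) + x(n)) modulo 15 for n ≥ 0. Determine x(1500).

x(0) = 13,  x(1) = 13,  x(2) = 11,  x(3) = 9,  x(4) = 5,  x(5) = 14,  x(6) = 4,  x(7) = 3,  x(8) = 7,  x(9) = 10,  x(10) = 2,  x(11) = 12,  x(12) = 14,  x(13) = 11,  x(14) = 10,  x(15) = 6,  x(16) = 1,  x(17) = 7,  x(18) = 8,  x(19) = 0,  x(20) = 8,  x(21) = 8,  x(22) = 1,  x(23) = 9,  x(24) = 10,  x(25) = 4,  x(26) = 14,  x(27) = 3,  x(28) = 2,  x(29) = 5,  x(30) = 7,  x(31) = 12,  x(32) = 4,  x(33) = 1,  x(34) = 5,  x(35) = 6,  x(36) = 11,  x(37) = 2,  x(38) = 13,  x(39) = 0,  x(40) = 13,  x(41) = 13.
Since (x(40), x(41)) = (x(0), x(1)) = (13, 13) (two consecutive terms determine the rest), the sequence is periodic with period 40.
So x(1500) = x(0 + ((1500-0) mod 40)) = x(20) = 8.

8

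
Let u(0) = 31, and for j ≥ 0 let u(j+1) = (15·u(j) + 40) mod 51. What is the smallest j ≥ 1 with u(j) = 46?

Listing terms: u(0) = 31, u(1) = 46, u(2) = 16, u(3) = 25, u(4) = 7, u(5) = 43, u(6) = 22, u(7) = 13, u(8) = 31.
Since u(8) = u(0) = 31, the sequence is periodic with period 8.
The value 46 first appears (with j ≥ 1) at u(1).

1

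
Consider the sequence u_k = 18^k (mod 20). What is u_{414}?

We have u_0 = 1; u_1 = 18; u_2 = 4; u_3 = 12; u_4 = 16; u_5 = 8; u_6 = 4.
Since u_6 = u_2 = 4, the sequence is eventually periodic: after a pre-period of length 2 it cycles with period 4.
For k ≥ 2, u_k depends only on (k - 2) mod 4. (414 - 2) mod 4 = 0, so u_{414} = u_2 = 4.

4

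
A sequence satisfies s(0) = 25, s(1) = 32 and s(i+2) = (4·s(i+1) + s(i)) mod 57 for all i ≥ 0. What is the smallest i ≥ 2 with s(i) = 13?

7

Computing terms: s(0) = 25,  s(1) = 32,  s(2) = 39,  s(3) = 17,  s(4) = 50,  s(5) = 46,  s(6) = 6,  s(7) = 13,  s(8) = 1,  s(9) = 17,  s(10) = 12,  s(11) = 8,  s(12) = 44,  s(13) = 13,  s(14) = 39,  s(15) = 55,  s(16) = 31,  s(17) = 8,  s(18) = 6,  s(19) = 32,  s(20) = 20,  s(21) = 55,  s(22) = 12,  s(23) = 46,  s(24) = 25,  s(25) = 32.
The sequence repeats with period 24.
The value 13 first appears (with i ≥ 2) at s(7).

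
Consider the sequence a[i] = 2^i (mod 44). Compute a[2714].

16

Computing terms: a[0] = 1; a[1] = 2; a[2] = 4; a[3] = 8; a[4] = 16; a[5] = 32; a[6] = 20; a[7] = 40; a[8] = 36; a[9] = 28; a[10] = 12; a[11] = 24; a[12] = 4.
Since a[12] = a[2] = 4, the sequence is eventually periodic: after a pre-period of length 2 it cycles with period 10.
For i ≥ 2, a[i] depends only on (i - 2) mod 10. (2714 - 2) mod 10 = 2, so a[2714] = a[4] = 16.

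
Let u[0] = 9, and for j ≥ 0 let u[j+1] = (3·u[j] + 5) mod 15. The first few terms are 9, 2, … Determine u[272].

Listing terms: u[0] = 9, u[1] = 2, u[2] = 11, u[3] = 8, u[4] = 14, u[5] = 2.
Since u[5] = u[1] = 2, the sequence is eventually periodic: after a pre-period of length 1 it cycles with period 4.
For j ≥ 1, u[j] depends only on (j - 1) mod 4. (272 - 1) mod 4 = 3, so u[272] = u[4] = 14.

14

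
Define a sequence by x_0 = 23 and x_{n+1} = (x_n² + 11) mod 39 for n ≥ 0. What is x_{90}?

23

We have x_0 = 23; x_1 = 33; x_2 = 8; x_3 = 36; x_4 = 20; x_5 = 21; x_6 = 23.
The sequence repeats with period 6.
(90 - 0) mod 6 = 0, so x_{90} = x_0 = 23.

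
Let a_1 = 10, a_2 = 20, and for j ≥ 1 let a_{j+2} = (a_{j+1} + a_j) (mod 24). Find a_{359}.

0

We have a_1 = 10; a_2 = 20; a_3 = 6; a_4 = 2; a_5 = 8; a_6 = 10; a_7 = 18; a_8 = 4; a_9 = 22; a_{10} = 2; a_{11} = 0; a_{12} = 2; a_{13} = 2; a_{14} = 4; a_{15} = 6; a_{16} = 10; a_{17} = 16; a_{18} = 2; a_{19} = 18; a_{20} = 20; a_{21} = 14; a_{22} = 10; a_{23} = 0; a_{24} = 10; a_{25} = 10; a_{26} = 20.
The sequence repeats with period 24.
So a_{359} = a_{1 + ((359-1) mod 24)} = a_{23} = 0.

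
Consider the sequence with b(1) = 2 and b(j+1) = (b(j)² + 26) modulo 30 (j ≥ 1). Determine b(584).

We have b(1) = 2,  b(2) = 0,  b(3) = 26,  b(4) = 12,  b(5) = 20,  b(6) = 6,  b(7) = 2.
Since b(7) = b(1) = 2, the sequence is periodic with period 6.
(584 - 1) mod 6 = 1, so b(584) = b(2) = 0.

0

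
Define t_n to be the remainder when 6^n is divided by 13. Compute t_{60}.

1

t_0 = 1; t_1 = 6; t_2 = 10; t_3 = 8; t_4 = 9; t_5 = 2; t_6 = 12; t_7 = 7; t_8 = 3; t_9 = 5; t_{10} = 4; t_{11} = 11; t_{12} = 1.
Since t_{12} = t_0 = 1, the sequence is periodic with period 12.
So t_{60} = t_{0 + ((60-0) mod 12)} = t_0 = 1.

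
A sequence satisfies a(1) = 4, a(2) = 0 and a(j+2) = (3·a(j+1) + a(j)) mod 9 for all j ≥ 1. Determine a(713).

4

Listing terms: a(1) = 4; a(2) = 0; a(3) = 4; a(4) = 3; a(5) = 4; a(6) = 6; a(7) = 4; a(8) = 0.
The sequence repeats with period 6.
So a(713) = a(1 + ((713-1) mod 6)) = a(5) = 4.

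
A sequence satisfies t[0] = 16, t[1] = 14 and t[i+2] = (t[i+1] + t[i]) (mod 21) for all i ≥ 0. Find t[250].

t[0] = 16; t[1] = 14; t[2] = 9; t[3] = 2; t[4] = 11; t[5] = 13; t[6] = 3; t[7] = 16; t[8] = 19; t[9] = 14; t[10] = 12; t[11] = 5; t[12] = 17; t[13] = 1; t[14] = 18; t[15] = 19; t[16] = 16; t[17] = 14.
Since (t[16], t[17]) = (t[0], t[1]) = (16, 14) (two consecutive terms determine the rest), the sequence is periodic with period 16.
So t[250] = t[0 + ((250-0) mod 16)] = t[10] = 12.

12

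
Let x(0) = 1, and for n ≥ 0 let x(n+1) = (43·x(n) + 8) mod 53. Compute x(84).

43

Computing terms: x(0) = 1; x(1) = 51; x(2) = 28; x(3) = 46; x(4) = 25; x(5) = 23; x(6) = 43; x(7) = 2; x(8) = 41; x(9) = 22; x(10) = 0; x(11) = 8; x(12) = 34; x(13) = 39; x(14) = 42; x(15) = 12; x(16) = 47; x(17) = 15; x(18) = 17; x(19) = 50; x(20) = 38; x(21) = 52; x(22) = 18; x(23) = 40; x(24) = 32; x(25) = 6; x(26) = 1.
Since x(26) = x(0) = 1, the sequence is periodic with period 26.
So x(84) = x(0 + ((84-0) mod 26)) = x(6) = 43.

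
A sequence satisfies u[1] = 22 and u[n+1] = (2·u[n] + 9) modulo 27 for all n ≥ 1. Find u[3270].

u[1] = 22, u[2] = 26, u[3] = 7, u[4] = 23, u[5] = 1, u[6] = 11, u[7] = 4, u[8] = 17, u[9] = 16, u[10] = 14, u[11] = 10, u[12] = 2, u[13] = 13, u[14] = 8, u[15] = 25, u[16] = 5, u[17] = 19, u[18] = 20, u[19] = 22.
The sequence repeats with period 18.
(3270 - 1) mod 18 = 11, so u[3270] = u[12] = 2.

2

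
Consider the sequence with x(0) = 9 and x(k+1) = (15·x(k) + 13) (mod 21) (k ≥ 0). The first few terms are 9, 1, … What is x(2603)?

Listing terms: x(0) = 9, x(1) = 1, x(2) = 7, x(3) = 13, x(4) = 19, x(5) = 4, x(6) = 10, x(7) = 16, x(8) = 1.
Since x(8) = x(1) = 1, the sequence is eventually periodic: after a pre-period of length 1 it cycles with period 7.
For k ≥ 1, x(k) depends only on (k - 1) mod 7. (2603 - 1) mod 7 = 5, so x(2603) = x(6) = 10.

10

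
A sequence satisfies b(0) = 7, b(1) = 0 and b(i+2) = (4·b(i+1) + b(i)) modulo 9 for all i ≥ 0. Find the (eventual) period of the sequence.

Listing terms: b(0) = 7; b(1) = 0; b(2) = 7; b(3) = 1; b(4) = 2; b(5) = 0; b(6) = 2; b(7) = 8; b(8) = 7; b(9) = 0.
Since (b(8), b(9)) = (b(0), b(1)) = (7, 0) (two consecutive terms determine the rest), the sequence is periodic with period 8.

8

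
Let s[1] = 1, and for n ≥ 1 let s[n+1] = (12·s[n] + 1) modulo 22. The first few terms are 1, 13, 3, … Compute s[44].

11

Listing terms: s[1] = 1,  s[2] = 13,  s[3] = 3,  s[4] = 15,  s[5] = 5,  s[6] = 17,  s[7] = 7,  s[8] = 19,  s[9] = 9,  s[10] = 21,  s[11] = 11,  s[12] = 1.
The sequence repeats with period 11.
So s[44] = s[1 + ((44-1) mod 11)] = s[11] = 11.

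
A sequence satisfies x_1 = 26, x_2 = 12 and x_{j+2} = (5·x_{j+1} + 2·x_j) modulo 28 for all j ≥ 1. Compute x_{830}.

Listing terms: x_1 = 26, x_2 = 12, x_3 = 0, x_4 = 24, x_5 = 8, x_6 = 4, x_7 = 8, x_8 = 20, x_9 = 4, x_{10} = 4, x_{11} = 0, x_{12} = 8, x_{13} = 12, x_{14} = 20, x_{15} = 12, x_{16} = 16, x_{17} = 20, x_{18} = 20, x_{19} = 0, x_{20} = 12, x_{21} = 4, x_{22} = 16, x_{23} = 4, x_{24} = 24, x_{25} = 16, x_{26} = 16, x_{27} = 0, x_{28} = 4, x_{29} = 20, x_{30} = 24, x_{31} = 20, x_{32} = 8, x_{33} = 24, x_{34} = 24, x_{35} = 0, x_{36} = 20, x_{37} = 16, x_{38} = 8, x_{39} = 16, x_{40} = 12, x_{41} = 8, x_{42} = 8, x_{43} = 0, x_{44} = 16, x_{45} = 24, x_{46} = 12, x_{47} = 24, x_{48} = 4, x_{49} = 12, x_{50} = 12, x_{51} = 0.
Since (x_{50}, x_{51}) = (x_2, x_3) = (12, 0) (two consecutive terms determine the rest), the sequence is eventually periodic: after a pre-period of length 1 it cycles with period 48.
For j ≥ 2, x_j depends only on (j - 2) mod 48. (830 - 2) mod 48 = 12, so x_{830} = x_{14} = 20.

20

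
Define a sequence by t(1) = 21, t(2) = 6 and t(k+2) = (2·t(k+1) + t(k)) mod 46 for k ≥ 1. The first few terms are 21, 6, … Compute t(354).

Computing terms: t(1) = 21,  t(2) = 6,  t(3) = 33,  t(4) = 26,  t(5) = 39,  t(6) = 12,  t(7) = 17,  t(8) = 0,  t(9) = 17,  t(10) = 34,  t(11) = 39,  t(12) = 20,  t(13) = 33,  t(14) = 40,  t(15) = 21,  t(16) = 36,  t(17) = 1,  t(18) = 38,  t(19) = 31,  t(20) = 8,  t(21) = 1,  t(22) = 10,  t(23) = 21,  t(24) = 6.
Since (t(23), t(24)) = (t(1), t(2)) = (21, 6) (two consecutive terms determine the rest), the sequence is periodic with period 22.
(354 - 1) mod 22 = 1, so t(354) = t(2) = 6.

6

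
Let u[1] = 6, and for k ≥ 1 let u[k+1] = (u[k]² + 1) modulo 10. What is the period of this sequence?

6

We have u[1] = 6, u[2] = 7, u[3] = 0, u[4] = 1, u[5] = 2, u[6] = 5, u[7] = 6.
The sequence repeats with period 6.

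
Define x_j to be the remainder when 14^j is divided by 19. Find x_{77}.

10

x_1 = 14, x_2 = 6, x_3 = 8, x_4 = 17, x_5 = 10, x_6 = 7, x_7 = 3, x_8 = 4, x_9 = 18, x_{10} = 5, x_{11} = 13, x_{12} = 11, x_{13} = 2, x_{14} = 9, x_{15} = 12, x_{16} = 16, x_{17} = 15, x_{18} = 1, x_{19} = 14.
The sequence repeats with period 18.
(77 - 1) mod 18 = 4, so x_{77} = x_5 = 10.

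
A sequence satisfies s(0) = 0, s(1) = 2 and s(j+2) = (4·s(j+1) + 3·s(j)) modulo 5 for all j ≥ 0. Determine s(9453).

Computing terms: s(0) = 0; s(1) = 2; s(2) = 3; s(3) = 3; s(4) = 1; s(5) = 3; s(6) = 0; s(7) = 4; s(8) = 1; s(9) = 1; s(10) = 2; s(11) = 1; s(12) = 0; s(13) = 3; s(14) = 2; s(15) = 2; s(16) = 4; s(17) = 2; s(18) = 0; s(19) = 1; s(20) = 4; s(21) = 4; s(22) = 3; s(23) = 4; s(24) = 0; s(25) = 2.
The sequence repeats with period 24.
So s(9453) = s(0 + ((9453-0) mod 24)) = s(21) = 4.

4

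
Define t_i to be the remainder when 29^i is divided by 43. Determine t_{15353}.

Listing terms: t_1 = 29,  t_2 = 24,  t_3 = 8,  t_4 = 17,  t_5 = 20,  t_6 = 21,  t_7 = 7,  t_8 = 31,  t_9 = 39,  t_{10} = 13,  t_{11} = 33,  t_{12} = 11,  t_{13} = 18,  t_{14} = 6,  t_{15} = 2,  t_{16} = 15,  t_{17} = 5,  t_{18} = 16,  t_{19} = 34,  t_{20} = 40,  t_{21} = 42,  t_{22} = 14,  t_{23} = 19,  t_{24} = 35,  t_{25} = 26,  t_{26} = 23,  t_{27} = 22,  t_{28} = 36,  t_{29} = 12,  t_{30} = 4,  t_{31} = 30,  t_{32} = 10,  t_{33} = 32,  t_{34} = 25,  t_{35} = 37,  t_{36} = 41,  t_{37} = 28,  t_{38} = 38,  t_{39} = 27,  t_{40} = 9,  t_{41} = 3,  t_{42} = 1,  t_{43} = 29.
Since t_{43} = t_1 = 29, the sequence is periodic with period 42.
(15353 - 1) mod 42 = 22, so t_{15353} = t_{23} = 19.

19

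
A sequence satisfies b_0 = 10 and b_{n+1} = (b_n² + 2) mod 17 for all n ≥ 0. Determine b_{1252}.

4

We have b_0 = 10; b_1 = 0; b_2 = 2; b_3 = 6; b_4 = 4; b_5 = 1; b_6 = 3; b_7 = 11; b_8 = 4.
Since b_8 = b_4 = 4, the sequence is eventually periodic: after a pre-period of length 4 it cycles with period 4.
For n ≥ 4, b_n depends only on (n - 4) mod 4. (1252 - 4) mod 4 = 0, so b_{1252} = b_4 = 4.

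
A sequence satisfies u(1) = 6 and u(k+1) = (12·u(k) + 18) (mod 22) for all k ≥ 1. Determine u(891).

u(1) = 6; u(2) = 2; u(3) = 20; u(4) = 16; u(5) = 12; u(6) = 8; u(7) = 4; u(8) = 0; u(9) = 18; u(10) = 14; u(11) = 10; u(12) = 6.
Since u(12) = u(1) = 6, the sequence is periodic with period 11.
So u(891) = u(1 + ((891-1) mod 11)) = u(11) = 10.

10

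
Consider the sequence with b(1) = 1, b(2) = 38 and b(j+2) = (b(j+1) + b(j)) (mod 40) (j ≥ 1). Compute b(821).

We have b(1) = 1,  b(2) = 38,  b(3) = 39,  b(4) = 37,  b(5) = 36,  b(6) = 33,  b(7) = 29,  b(8) = 22,  b(9) = 11,  b(10) = 33,  b(11) = 4,  b(12) = 37,  b(13) = 1,  b(14) = 38.
Since (b(13), b(14)) = (b(1), b(2)) = (1, 38) (two consecutive terms determine the rest), the sequence is periodic with period 12.
So b(821) = b(1 + ((821-1) mod 12)) = b(5) = 36.

36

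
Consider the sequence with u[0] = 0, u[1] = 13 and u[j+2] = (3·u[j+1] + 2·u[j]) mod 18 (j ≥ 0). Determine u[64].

u[0] = 0, u[1] = 13, u[2] = 3, u[3] = 17, u[4] = 3, u[5] = 7, u[6] = 9, u[7] = 5, u[8] = 15, u[9] = 1, u[10] = 15, u[11] = 11, u[12] = 9, u[13] = 13, u[14] = 3.
Since (u[13], u[14]) = (u[1], u[2]) = (13, 3) (two consecutive terms determine the rest), the sequence is eventually periodic: after a pre-period of length 1 it cycles with period 12.
For j ≥ 1, u[j] depends only on (j - 1) mod 12. (64 - 1) mod 12 = 3, so u[64] = u[4] = 3.

3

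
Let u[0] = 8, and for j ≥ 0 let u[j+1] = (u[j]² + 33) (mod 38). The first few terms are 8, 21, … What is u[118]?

u[0] = 8,  u[1] = 21,  u[2] = 18,  u[3] = 15,  u[4] = 30,  u[5] = 21.
Since u[5] = u[1] = 21, the sequence is eventually periodic: after a pre-period of length 1 it cycles with period 4.
For j ≥ 1, u[j] depends only on (j - 1) mod 4. (118 - 1) mod 4 = 1, so u[118] = u[2] = 18.

18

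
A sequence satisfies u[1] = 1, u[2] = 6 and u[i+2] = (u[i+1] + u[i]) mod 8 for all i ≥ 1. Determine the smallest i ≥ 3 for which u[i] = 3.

9

u[1] = 1, u[2] = 6, u[3] = 7, u[4] = 5, u[5] = 4, u[6] = 1, u[7] = 5, u[8] = 6, u[9] = 3, u[10] = 1, u[11] = 4, u[12] = 5, u[13] = 1, u[14] = 6.
The sequence repeats with period 12.
The value 3 first appears (with i ≥ 3) at u[9].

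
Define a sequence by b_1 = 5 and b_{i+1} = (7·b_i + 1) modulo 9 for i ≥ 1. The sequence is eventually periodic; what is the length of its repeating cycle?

9

Listing terms: b_1 = 5, b_2 = 0, b_3 = 1, b_4 = 8, b_5 = 3, b_6 = 4, b_7 = 2, b_8 = 6, b_9 = 7, b_{10} = 5.
Since b_{10} = b_1 = 5, the sequence is periodic with period 9.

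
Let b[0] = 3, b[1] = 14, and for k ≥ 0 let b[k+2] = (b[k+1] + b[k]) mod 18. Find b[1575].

We have b[0] = 3,  b[1] = 14,  b[2] = 17,  b[3] = 13,  b[4] = 12,  b[5] = 7,  b[6] = 1,  b[7] = 8,  b[8] = 9,  b[9] = 17,  b[10] = 8,  b[11] = 7,  b[12] = 15,  b[13] = 4,  b[14] = 1,  b[15] = 5,  b[16] = 6,  b[17] = 11,  b[18] = 17,  b[19] = 10,  b[20] = 9,  b[21] = 1,  b[22] = 10,  b[23] = 11,  b[24] = 3,  b[25] = 14.
Since (b[24], b[25]) = (b[0], b[1]) = (3, 14) (two consecutive terms determine the rest), the sequence is periodic with period 24.
(1575 - 0) mod 24 = 15, so b[1575] = b[15] = 5.

5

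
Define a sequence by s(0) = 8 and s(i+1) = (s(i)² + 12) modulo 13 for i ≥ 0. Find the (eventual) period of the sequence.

Computing terms: s(0) = 8; s(1) = 11; s(2) = 3; s(3) = 8.
Since s(3) = s(0) = 8, the sequence is periodic with period 3.

3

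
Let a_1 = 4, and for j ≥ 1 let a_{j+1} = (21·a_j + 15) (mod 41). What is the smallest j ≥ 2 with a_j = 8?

19

Listing terms: a_1 = 4, a_2 = 17, a_3 = 3, a_4 = 37, a_5 = 13, a_6 = 1, a_7 = 36, a_8 = 33, a_9 = 11, a_{10} = 0, a_{11} = 15, a_{12} = 2, a_{13} = 16, a_{14} = 23, a_{15} = 6, a_{16} = 18, a_{17} = 24, a_{18} = 27, a_{19} = 8, a_{20} = 19, a_{21} = 4.
Since a_{21} = a_1 = 4, the sequence is periodic with period 20.
The value 8 first appears (with j ≥ 2) at a_{19}.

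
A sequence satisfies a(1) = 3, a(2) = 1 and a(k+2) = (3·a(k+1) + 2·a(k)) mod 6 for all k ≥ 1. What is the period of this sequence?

Computing terms: a(1) = 3; a(2) = 1; a(3) = 3; a(4) = 5; a(5) = 3; a(6) = 1.
Since (a(5), a(6)) = (a(1), a(2)) = (3, 1) (two consecutive terms determine the rest), the sequence is periodic with period 4.

4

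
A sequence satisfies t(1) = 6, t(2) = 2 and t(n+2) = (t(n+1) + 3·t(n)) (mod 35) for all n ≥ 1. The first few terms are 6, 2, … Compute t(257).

Computing terms: t(1) = 6,  t(2) = 2,  t(3) = 20,  t(4) = 26,  t(5) = 16,  t(6) = 24,  t(7) = 2,  t(8) = 4,  t(9) = 10,  t(10) = 22,  t(11) = 17,  t(12) = 13,  t(13) = 29,  t(14) = 33,  t(15) = 15,  t(16) = 9,  t(17) = 19,  t(18) = 11,  t(19) = 33,  t(20) = 31,  t(21) = 25,  t(22) = 13,  t(23) = 18,  t(24) = 22,  t(25) = 6,  t(26) = 2.
The sequence repeats with period 24.
So t(257) = t(1 + ((257-1) mod 24)) = t(17) = 19.

19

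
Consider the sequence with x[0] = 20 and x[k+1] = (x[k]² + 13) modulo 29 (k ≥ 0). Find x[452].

We have x[0] = 20; x[1] = 7; x[2] = 4; x[3] = 0; x[4] = 13; x[5] = 8; x[6] = 19; x[7] = 26; x[8] = 22; x[9] = 4.
Since x[9] = x[2] = 4, the sequence is eventually periodic: after a pre-period of length 2 it cycles with period 7.
For k ≥ 2, x[k] depends only on (k - 2) mod 7. (452 - 2) mod 7 = 2, so x[452] = x[4] = 13.

13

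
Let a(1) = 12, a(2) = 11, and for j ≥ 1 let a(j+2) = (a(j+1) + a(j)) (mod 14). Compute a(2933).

a(1) = 12; a(2) = 11; a(3) = 9; a(4) = 6; a(5) = 1; a(6) = 7; a(7) = 8; a(8) = 1; a(9) = 9; a(10) = 10; a(11) = 5; a(12) = 1; a(13) = 6; a(14) = 7; a(15) = 13; a(16) = 6; a(17) = 5; a(18) = 11; a(19) = 2; a(20) = 13; a(21) = 1; a(22) = 0; a(23) = 1; a(24) = 1; a(25) = 2; a(26) = 3; a(27) = 5; a(28) = 8; a(29) = 13; a(30) = 7; a(31) = 6; a(32) = 13; a(33) = 5; a(34) = 4; a(35) = 9; a(36) = 13; a(37) = 8; a(38) = 7; a(39) = 1; a(40) = 8; a(41) = 9; a(42) = 3; a(43) = 12; a(44) = 1; a(45) = 13; a(46) = 0; a(47) = 13; a(48) = 13; a(49) = 12; a(50) = 11.
The sequence repeats with period 48.
(2933 - 1) mod 48 = 4, so a(2933) = a(5) = 1.

1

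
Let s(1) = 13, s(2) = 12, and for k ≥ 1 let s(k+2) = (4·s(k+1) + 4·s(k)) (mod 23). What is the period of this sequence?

Computing terms: s(1) = 13,  s(2) = 12,  s(3) = 8,  s(4) = 11,  s(5) = 7,  s(6) = 3,  s(7) = 17,  s(8) = 11,  s(9) = 20,  s(10) = 9,  s(11) = 1,  s(12) = 17,  s(13) = 3,  s(14) = 11,  s(15) = 10,  s(16) = 15,  s(17) = 8,  s(18) = 0,  s(19) = 9,  s(20) = 13,  s(21) = 19,  s(22) = 13,  s(23) = 13,  s(24) = 12.
The sequence repeats with period 22.

22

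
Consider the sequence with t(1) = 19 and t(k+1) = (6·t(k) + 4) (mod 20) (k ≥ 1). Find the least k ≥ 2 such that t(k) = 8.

Listing terms: t(1) = 19; t(2) = 18; t(3) = 12; t(4) = 16; t(5) = 0; t(6) = 4; t(7) = 8; t(8) = 12.
Since t(8) = t(3) = 12, the sequence is eventually periodic: after a pre-period of length 2 it cycles with period 5.
The value 8 first appears (with k ≥ 2) at t(7).

7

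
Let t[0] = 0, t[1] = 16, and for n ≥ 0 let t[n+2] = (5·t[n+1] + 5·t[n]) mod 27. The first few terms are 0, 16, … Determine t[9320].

11

We have t[0] = 0; t[1] = 16; t[2] = 26; t[3] = 21; t[4] = 19; t[5] = 11; t[6] = 15; t[7] = 22; t[8] = 23; t[9] = 9; t[10] = 25; t[11] = 8; t[12] = 3; t[13] = 1; t[14] = 20; t[15] = 24; t[16] = 4; t[17] = 5; t[18] = 18; t[19] = 7; t[20] = 17; t[21] = 12; t[22] = 10; t[23] = 2; t[24] = 6; t[25] = 13; t[26] = 14; t[27] = 0; t[28] = 16.
The sequence repeats with period 27.
(9320 - 0) mod 27 = 5, so t[9320] = t[5] = 11.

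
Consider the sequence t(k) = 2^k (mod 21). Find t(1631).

Listing terms: t(1) = 2,  t(2) = 4,  t(3) = 8,  t(4) = 16,  t(5) = 11,  t(6) = 1,  t(7) = 2.
Since t(7) = t(1) = 2, the sequence is periodic with period 6.
So t(1631) = t(1 + ((1631-1) mod 6)) = t(5) = 11.

11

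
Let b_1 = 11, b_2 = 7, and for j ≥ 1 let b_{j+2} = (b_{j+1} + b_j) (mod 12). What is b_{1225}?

11

We have b_1 = 11, b_2 = 7, b_3 = 6, b_4 = 1, b_5 = 7, b_6 = 8, b_7 = 3, b_8 = 11, b_9 = 2, b_{10} = 1, b_{11} = 3, b_{12} = 4, b_{13} = 7, b_{14} = 11, b_{15} = 6, b_{16} = 5, b_{17} = 11, b_{18} = 4, b_{19} = 3, b_{20} = 7, b_{21} = 10, b_{22} = 5, b_{23} = 3, b_{24} = 8, b_{25} = 11, b_{26} = 7.
The sequence repeats with period 24.
So b_{1225} = b_{1 + ((1225-1) mod 24)} = b_1 = 11.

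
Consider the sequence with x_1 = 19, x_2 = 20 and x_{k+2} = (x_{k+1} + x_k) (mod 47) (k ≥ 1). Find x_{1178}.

x_1 = 19, x_2 = 20, x_3 = 39, x_4 = 12, x_5 = 4, x_6 = 16, x_7 = 20, x_8 = 36, x_9 = 9, x_{10} = 45, x_{11} = 7, x_{12} = 5, x_{13} = 12, x_{14} = 17, x_{15} = 29, x_{16} = 46, x_{17} = 28, x_{18} = 27, x_{19} = 8, x_{20} = 35, x_{21} = 43, x_{22} = 31, x_{23} = 27, x_{24} = 11, x_{25} = 38, x_{26} = 2, x_{27} = 40, x_{28} = 42, x_{29} = 35, x_{30} = 30, x_{31} = 18, x_{32} = 1, x_{33} = 19, x_{34} = 20.
Since (x_{33}, x_{34}) = (x_1, x_2) = (19, 20) (two consecutive terms determine the rest), the sequence is periodic with period 32.
So x_{1178} = x_{1 + ((1178-1) mod 32)} = x_{26} = 2.

2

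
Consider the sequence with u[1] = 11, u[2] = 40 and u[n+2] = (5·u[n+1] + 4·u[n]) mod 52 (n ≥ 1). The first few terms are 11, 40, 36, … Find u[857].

Listing terms: u[1] = 11,  u[2] = 40,  u[3] = 36,  u[4] = 28,  u[5] = 24,  u[6] = 24,  u[7] = 8,  u[8] = 32,  u[9] = 36,  u[10] = 48,  u[11] = 20,  u[12] = 32,  u[13] = 32,  u[14] = 28,  u[15] = 8,  u[16] = 48,  u[17] = 12,  u[18] = 44,  u[19] = 8,  u[20] = 8,  u[21] = 20,  u[22] = 28,  u[23] = 12,  u[24] = 16,  u[25] = 24,  u[26] = 28,  u[27] = 28,  u[28] = 44,  u[29] = 20,  u[30] = 16,  u[31] = 4,  u[32] = 32,  u[33] = 20,  u[34] = 20,  u[35] = 24,  u[36] = 44,  u[37] = 4,  u[38] = 40,  u[39] = 8,  u[40] = 44,  u[41] = 44,  u[42] = 32,  u[43] = 24,  u[44] = 40,  u[45] = 36.
Since (u[44], u[45]) = (u[2], u[3]) = (40, 36) (two consecutive terms determine the rest), the sequence is eventually periodic: after a pre-period of length 1 it cycles with period 42.
For n ≥ 2, u[n] depends only on (n - 2) mod 42. (857 - 2) mod 42 = 15, so u[857] = u[17] = 12.

12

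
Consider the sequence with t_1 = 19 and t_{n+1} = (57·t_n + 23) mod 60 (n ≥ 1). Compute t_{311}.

5

Computing terms: t_1 = 19,  t_2 = 26,  t_3 = 5,  t_4 = 8,  t_5 = 59,  t_6 = 26.
Since t_6 = t_2 = 26, the sequence is eventually periodic: after a pre-period of length 1 it cycles with period 4.
For n ≥ 2, t_n depends only on (n - 2) mod 4. (311 - 2) mod 4 = 1, so t_{311} = t_3 = 5.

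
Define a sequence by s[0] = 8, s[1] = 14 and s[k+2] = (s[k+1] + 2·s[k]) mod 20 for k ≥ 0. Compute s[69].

14

Computing terms: s[0] = 8; s[1] = 14; s[2] = 10; s[3] = 18; s[4] = 18; s[5] = 14; s[6] = 10.
Since (s[5], s[6]) = (s[1], s[2]) = (14, 10) (two consecutive terms determine the rest), the sequence is eventually periodic: after a pre-period of length 1 it cycles with period 4.
For k ≥ 1, s[k] depends only on (k - 1) mod 4. (69 - 1) mod 4 = 0, so s[69] = s[1] = 14.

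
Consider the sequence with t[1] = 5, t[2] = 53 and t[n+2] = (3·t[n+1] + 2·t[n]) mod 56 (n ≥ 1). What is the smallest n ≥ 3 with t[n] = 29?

We have t[1] = 5,  t[2] = 53,  t[3] = 1,  t[4] = 53,  t[5] = 49,  t[6] = 29,  t[7] = 17,  t[8] = 53,  t[9] = 25,  t[10] = 13,  t[11] = 33,  t[12] = 13,  t[13] = 49,  t[14] = 5,  t[15] = 1,  t[16] = 13,  t[17] = 41,  t[18] = 37,  t[19] = 25,  t[20] = 37,  t[21] = 49,  t[22] = 53,  t[23] = 33,  t[24] = 37,  t[25] = 9,  t[26] = 45,  t[27] = 41,  t[28] = 45,  t[29] = 49,  t[30] = 13,  t[31] = 25,  t[32] = 45,  t[33] = 17,  t[34] = 29,  t[35] = 9,  t[36] = 29,  t[37] = 49,  t[38] = 37,  t[39] = 41,  t[40] = 29,  t[41] = 1,  t[42] = 5,  t[43] = 17,  t[44] = 5,  t[45] = 49,  t[46] = 45,  t[47] = 9,  t[48] = 5,  t[49] = 33,  t[50] = 53,  t[51] = 1.
Since (t[50], t[51]) = (t[2], t[3]) = (53, 1) (two consecutive terms determine the rest), the sequence is eventually periodic: after a pre-period of length 1 it cycles with period 48.
The value 29 first appears (with n ≥ 3) at t[6].

6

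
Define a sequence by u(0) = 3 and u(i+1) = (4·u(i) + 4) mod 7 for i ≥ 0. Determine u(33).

3

Computing terms: u(0) = 3,  u(1) = 2,  u(2) = 5,  u(3) = 3.
Since u(3) = u(0) = 3, the sequence is periodic with period 3.
So u(33) = u(0 + ((33-0) mod 3)) = u(0) = 3.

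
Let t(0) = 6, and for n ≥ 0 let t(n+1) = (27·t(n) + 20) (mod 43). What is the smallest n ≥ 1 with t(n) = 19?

12

Listing terms: t(0) = 6, t(1) = 10, t(2) = 32, t(3) = 24, t(4) = 23, t(5) = 39, t(6) = 41, t(7) = 9, t(8) = 5, t(9) = 26, t(10) = 34, t(11) = 35, t(12) = 19, t(13) = 17, t(14) = 6.
The sequence repeats with period 14.
The value 19 first appears (with n ≥ 1) at t(12).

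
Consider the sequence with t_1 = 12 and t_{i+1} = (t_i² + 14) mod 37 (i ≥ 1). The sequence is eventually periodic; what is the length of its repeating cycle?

4

Listing terms: t_1 = 12, t_2 = 10, t_3 = 3, t_4 = 23, t_5 = 25, t_6 = 10.
Since t_6 = t_2 = 10, the sequence is eventually periodic: after a pre-period of length 1 it cycles with period 4.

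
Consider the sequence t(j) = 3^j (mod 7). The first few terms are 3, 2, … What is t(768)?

1

Computing terms: t(1) = 3; t(2) = 2; t(3) = 6; t(4) = 4; t(5) = 5; t(6) = 1; t(7) = 3.
The sequence repeats with period 6.
So t(768) = t(1 + ((768-1) mod 6)) = t(6) = 1.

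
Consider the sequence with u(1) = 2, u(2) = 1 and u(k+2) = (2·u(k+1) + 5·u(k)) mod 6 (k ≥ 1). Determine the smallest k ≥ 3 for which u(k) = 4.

Listing terms: u(1) = 2; u(2) = 1; u(3) = 0; u(4) = 5; u(5) = 4; u(6) = 3; u(7) = 2; u(8) = 1.
Since (u(7), u(8)) = (u(1), u(2)) = (2, 1) (two consecutive terms determine the rest), the sequence is periodic with period 6.
The value 4 first appears (with k ≥ 3) at u(5).

5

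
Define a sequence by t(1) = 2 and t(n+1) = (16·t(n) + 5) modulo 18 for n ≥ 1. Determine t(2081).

Computing terms: t(1) = 2, t(2) = 1, t(3) = 3, t(4) = 17, t(5) = 7, t(6) = 9, t(7) = 5, t(8) = 13, t(9) = 15, t(10) = 11, t(11) = 1.
Since t(11) = t(2) = 1, the sequence is eventually periodic: after a pre-period of length 1 it cycles with period 9.
For n ≥ 2, t(n) depends only on (n - 2) mod 9. (2081 - 2) mod 9 = 0, so t(2081) = t(2) = 1.

1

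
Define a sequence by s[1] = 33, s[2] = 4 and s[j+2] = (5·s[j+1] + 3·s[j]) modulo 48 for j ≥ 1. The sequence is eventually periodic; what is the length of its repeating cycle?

We have s[1] = 33, s[2] = 4, s[3] = 23, s[4] = 31, s[5] = 32, s[6] = 13, s[7] = 17, s[8] = 28, s[9] = 47, s[10] = 31, s[11] = 8, s[12] = 37, s[13] = 17, s[14] = 4, s[15] = 23.
Since (s[14], s[15]) = (s[2], s[3]) = (4, 23) (two consecutive terms determine the rest), the sequence is eventually periodic: after a pre-period of length 1 it cycles with period 12.

12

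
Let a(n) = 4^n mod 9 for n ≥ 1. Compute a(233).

7

a(1) = 4,  a(2) = 7,  a(3) = 1,  a(4) = 4.
Since a(4) = a(1) = 4, the sequence is periodic with period 3.
(233 - 1) mod 3 = 1, so a(233) = a(2) = 7.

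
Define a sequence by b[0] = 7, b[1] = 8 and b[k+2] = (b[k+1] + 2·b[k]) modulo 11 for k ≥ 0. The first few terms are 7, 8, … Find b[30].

We have b[0] = 7, b[1] = 8, b[2] = 0, b[3] = 5, b[4] = 5, b[5] = 4, b[6] = 3, b[7] = 0, b[8] = 6, b[9] = 6, b[10] = 7, b[11] = 8.
The sequence repeats with period 10.
So b[30] = b[0 + ((30-0) mod 10)] = b[0] = 7.

7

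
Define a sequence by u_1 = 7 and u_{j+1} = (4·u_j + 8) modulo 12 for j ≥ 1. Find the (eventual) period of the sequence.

3

u_1 = 7; u_2 = 0; u_3 = 8; u_4 = 4; u_5 = 0.
Since u_5 = u_2 = 0, the sequence is eventually periodic: after a pre-period of length 1 it cycles with period 3.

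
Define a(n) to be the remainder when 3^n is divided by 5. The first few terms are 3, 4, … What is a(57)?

Listing terms: a(1) = 3,  a(2) = 4,  a(3) = 2,  a(4) = 1,  a(5) = 3.
Since a(5) = a(1) = 3, the sequence is periodic with period 4.
So a(57) = a(1 + ((57-1) mod 4)) = a(1) = 3.

3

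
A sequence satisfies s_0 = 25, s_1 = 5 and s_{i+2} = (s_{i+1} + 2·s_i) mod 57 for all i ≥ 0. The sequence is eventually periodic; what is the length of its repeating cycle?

18

Computing terms: s_0 = 25; s_1 = 5; s_2 = 55; s_3 = 8; s_4 = 4; s_5 = 20; s_6 = 28; s_7 = 11; s_8 = 10; s_9 = 32; s_{10} = 52; s_{11} = 2; s_{12} = 49; s_{13} = 53; s_{14} = 37; s_{15} = 29; s_{16} = 46; s_{17} = 47; s_{18} = 25; s_{19} = 5.
The sequence repeats with period 18.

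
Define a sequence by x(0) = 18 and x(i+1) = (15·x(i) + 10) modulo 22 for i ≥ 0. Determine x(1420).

18

Listing terms: x(0) = 18, x(1) = 16, x(2) = 8, x(3) = 20, x(4) = 2, x(5) = 18.
The sequence repeats with period 5.
(1420 - 0) mod 5 = 0, so x(1420) = x(0) = 18.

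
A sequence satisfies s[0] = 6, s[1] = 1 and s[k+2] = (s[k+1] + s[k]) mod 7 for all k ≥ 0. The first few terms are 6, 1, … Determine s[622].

s[0] = 6; s[1] = 1; s[2] = 0; s[3] = 1; s[4] = 1; s[5] = 2; s[6] = 3; s[7] = 5; s[8] = 1; s[9] = 6; s[10] = 0; s[11] = 6; s[12] = 6; s[13] = 5; s[14] = 4; s[15] = 2; s[16] = 6; s[17] = 1.
The sequence repeats with period 16.
So s[622] = s[0 + ((622-0) mod 16)] = s[14] = 4.

4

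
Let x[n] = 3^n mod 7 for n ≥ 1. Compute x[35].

x[1] = 3; x[2] = 2; x[3] = 6; x[4] = 4; x[5] = 5; x[6] = 1; x[7] = 3.
The sequence repeats with period 6.
So x[35] = x[1 + ((35-1) mod 6)] = x[5] = 5.

5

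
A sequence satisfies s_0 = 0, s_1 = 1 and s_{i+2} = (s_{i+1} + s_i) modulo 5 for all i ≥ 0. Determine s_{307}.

3

We have s_0 = 0, s_1 = 1, s_2 = 1, s_3 = 2, s_4 = 3, s_5 = 0, s_6 = 3, s_7 = 3, s_8 = 1, s_9 = 4, s_{10} = 0, s_{11} = 4, s_{12} = 4, s_{13} = 3, s_{14} = 2, s_{15} = 0, s_{16} = 2, s_{17} = 2, s_{18} = 4, s_{19} = 1, s_{20} = 0, s_{21} = 1.
The sequence repeats with period 20.
(307 - 0) mod 20 = 7, so s_{307} = s_7 = 3.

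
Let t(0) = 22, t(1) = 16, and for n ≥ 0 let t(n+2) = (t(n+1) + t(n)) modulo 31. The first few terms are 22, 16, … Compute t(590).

24

t(0) = 22, t(1) = 16, t(2) = 7, t(3) = 23, t(4) = 30, t(5) = 22, t(6) = 21, t(7) = 12, t(8) = 2, t(9) = 14, t(10) = 16, t(11) = 30, t(12) = 15, t(13) = 14, t(14) = 29, t(15) = 12, t(16) = 10, t(17) = 22, t(18) = 1, t(19) = 23, t(20) = 24, t(21) = 16, t(22) = 9, t(23) = 25, t(24) = 3, t(25) = 28, t(26) = 0, t(27) = 28, t(28) = 28, t(29) = 25, t(30) = 22, t(31) = 16.
Since (t(30), t(31)) = (t(0), t(1)) = (22, 16) (two consecutive terms determine the rest), the sequence is periodic with period 30.
So t(590) = t(0 + ((590-0) mod 30)) = t(20) = 24.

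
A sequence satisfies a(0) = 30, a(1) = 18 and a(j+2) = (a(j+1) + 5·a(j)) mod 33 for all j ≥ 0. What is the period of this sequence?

Listing terms: a(0) = 30, a(1) = 18, a(2) = 3, a(3) = 27, a(4) = 9, a(5) = 12, a(6) = 24, a(7) = 18, a(8) = 6, a(9) = 30, a(10) = 27, a(11) = 12, a(12) = 15, a(13) = 9, a(14) = 18, a(15) = 30, a(16) = 21, a(17) = 6, a(18) = 12, a(19) = 9, a(20) = 3, a(21) = 15, a(22) = 30, a(23) = 6, a(24) = 24, a(25) = 21, a(26) = 9, a(27) = 15, a(28) = 27, a(29) = 3, a(30) = 6, a(31) = 21, a(32) = 18, a(33) = 24, a(34) = 15, a(35) = 3, a(36) = 12, a(37) = 27, a(38) = 21, a(39) = 24, a(40) = 30, a(41) = 18.
Since (a(40), a(41)) = (a(0), a(1)) = (30, 18) (two consecutive terms determine the rest), the sequence is periodic with period 40.

40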